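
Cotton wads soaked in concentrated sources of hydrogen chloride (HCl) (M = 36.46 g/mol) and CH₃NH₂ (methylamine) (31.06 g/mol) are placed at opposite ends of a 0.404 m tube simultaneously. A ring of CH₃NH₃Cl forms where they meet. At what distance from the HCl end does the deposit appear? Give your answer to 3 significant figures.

0.194 m

The fronts meet when d_HCl + d_CH₃NH₂ = L with d_HCl/d_CH₃NH₂ = √(M_CH₃NH₂/M_HCl) (Graham's law). Here √(M_CH₃NH₂/M_HCl) = √(31.06/36.46) = 0.9230.
With d_HCl + d_CH₃NH₂ = 0.404 m, d_CH₃NH₂ = 0.404/(1 + 0.9230) = 0.2101 m.
d_HCl = 0.404 − 0.2101 = 0.194 m.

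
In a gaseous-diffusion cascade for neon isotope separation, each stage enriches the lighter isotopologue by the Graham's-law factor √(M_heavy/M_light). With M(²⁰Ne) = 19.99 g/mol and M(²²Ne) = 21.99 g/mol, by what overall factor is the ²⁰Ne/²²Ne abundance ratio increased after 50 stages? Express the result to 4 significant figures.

10.85

Overall factor = α^50 with α = √(21.99/19.99), i.e. (21.99/19.99)^(50/2).
= 1.10005^25 = 10.85.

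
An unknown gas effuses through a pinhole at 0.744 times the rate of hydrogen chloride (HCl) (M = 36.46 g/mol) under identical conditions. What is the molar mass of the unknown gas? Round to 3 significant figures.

Graham's law gives rate_X/rate_HCl = √(M_HCl/M_X).
0.744 = √(36.46/M_X)
M_X = 36.46 / 0.744² = 36.46 / 0.5535 = 65.9 g/mol

65.9 g/mol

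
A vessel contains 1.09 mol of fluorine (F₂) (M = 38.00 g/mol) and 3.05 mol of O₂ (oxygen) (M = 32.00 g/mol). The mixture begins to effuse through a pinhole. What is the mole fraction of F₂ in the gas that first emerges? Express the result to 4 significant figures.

0.2470

The effusion rate of species i is ∝ p_i/√M_i ∝ n_i/√M_i.
x_F₂(eff) = (n_F₂/√M_F₂) / (n_F₂/√M_F₂ + n_O₂/√M_O₂)
= (1.09/√38.00) / (1.09/√38.00 + 3.05/√32.00) = 0.1768/(0.1768 + 0.5392) = 0.2470.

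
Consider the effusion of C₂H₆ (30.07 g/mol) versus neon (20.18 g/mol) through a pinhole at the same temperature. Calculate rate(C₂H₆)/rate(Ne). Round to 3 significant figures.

Using Graham's law: rate_C₂H₆/rate_Ne = √(M_Ne/M_C₂H₆) = √(20.18/30.07) = √0.6711 = 0.819.

0.819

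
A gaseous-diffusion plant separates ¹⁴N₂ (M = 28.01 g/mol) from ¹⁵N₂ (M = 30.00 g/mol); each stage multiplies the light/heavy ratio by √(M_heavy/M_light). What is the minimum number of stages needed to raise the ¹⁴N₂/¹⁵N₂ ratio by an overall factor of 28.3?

98

Per stage α = (30.00/28.01)^(1/2) = 1.07105^0.5, giving ln α = 0.03432.
Need α^N ≥ 28.3 ⇒ N ≥ ln(28.3) / ln α = 3.343 / 0.03432 = 97.41.
So at least 98 stages are needed.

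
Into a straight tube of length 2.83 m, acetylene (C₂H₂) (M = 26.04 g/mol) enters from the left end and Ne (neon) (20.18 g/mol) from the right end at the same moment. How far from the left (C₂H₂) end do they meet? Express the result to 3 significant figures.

1.32 m

In equal time, each gas travels a distance ∝ its rate ∝ 1/√M, so d_C₂H₂/d_Ne = √(M_Ne/M_C₂H₂) = √(20.18/26.04) = 0.8803.
With d_C₂H₂ + d_Ne = 2.83 m, d_Ne = 2.83/(1 + 0.8803) = 1.505 m.
d_C₂H₂ = 2.83 − 1.505 = 1.32 m.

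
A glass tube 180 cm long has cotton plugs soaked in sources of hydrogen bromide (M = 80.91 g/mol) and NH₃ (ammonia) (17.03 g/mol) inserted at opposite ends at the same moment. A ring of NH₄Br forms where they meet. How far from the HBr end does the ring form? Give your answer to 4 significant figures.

Graham's law gives d_HBr/d_NH₃ = rate_HBr/rate_NH₃ = √(M_NH₃/M_HBr) = √(17.03/80.91) = 0.4588.
With d_HBr + d_NH₃ = 180 cm, d_NH₃ = 180/(1 + 0.4588) = 123.4 cm.
d_HBr = 180 − 123.4 = 56.61 cm.

56.61 cm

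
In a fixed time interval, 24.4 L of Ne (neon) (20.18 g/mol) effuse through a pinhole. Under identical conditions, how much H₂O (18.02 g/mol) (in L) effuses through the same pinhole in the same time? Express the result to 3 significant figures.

Using Graham's law: rate_H₂O/rate_Ne = √(M_Ne/M_H₂O) = √(20.18/18.02) = √1.120 = 1.058.
So the volume for H₂O is 24.4 × 1.058 = 25.8 L.

25.8 L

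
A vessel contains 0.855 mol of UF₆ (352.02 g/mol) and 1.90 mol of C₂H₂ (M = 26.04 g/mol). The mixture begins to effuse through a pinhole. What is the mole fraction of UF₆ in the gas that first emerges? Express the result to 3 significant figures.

0.109

Effusion rate of each component ∝ n_i/√M_i (partial pressure × 1/√M).
Mole fraction of UF₆ in the effusate = (n_UF₆/√M_UF₆) / (n_UF₆/√M_UF₆ + n_C₂H₂/√M_C₂H₂)
= (0.855/√352.02) / (0.855/√352.02 + 1.90/√26.04) = 0.04557/(0.04557 + 0.3723) = 0.109.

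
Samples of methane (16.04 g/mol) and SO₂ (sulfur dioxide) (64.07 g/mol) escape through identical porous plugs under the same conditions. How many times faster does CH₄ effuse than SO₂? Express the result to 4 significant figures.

1.999

Graham's law gives rate_CH₄/rate_SO₂ = √(M_SO₂/M_CH₄) = √(64.07/16.04) = √3.994 = 1.999.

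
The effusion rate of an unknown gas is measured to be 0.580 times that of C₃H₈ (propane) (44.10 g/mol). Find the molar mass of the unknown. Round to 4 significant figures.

Graham's law gives rate_X/rate_C₃H₈ = √(M_C₃H₈/M_X).
0.580 = √(44.10/M_X)
M_X = 44.10 / 0.580² = 44.10 / 0.3364 = 131.1 g/mol

131.1 g/mol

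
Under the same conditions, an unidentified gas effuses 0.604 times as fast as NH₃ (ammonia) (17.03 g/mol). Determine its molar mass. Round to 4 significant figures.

Graham's law gives rate_X/rate_NH₃ = √(M_NH₃/M_X).
0.604 = √(17.03/M_X)
M_X = 17.03 / 0.604² = 17.03 / 0.3648 = 46.68 g/mol

46.68 g/mol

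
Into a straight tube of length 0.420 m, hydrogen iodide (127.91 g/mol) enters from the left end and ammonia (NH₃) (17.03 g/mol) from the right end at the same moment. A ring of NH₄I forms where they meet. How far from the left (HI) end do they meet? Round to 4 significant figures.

Distances travelled in equal time are proportional to diffusion rates, so d_HI/d_NH₃ = √(M_NH₃/M_HI) = √(17.03/127.91) = 0.3649.
With d_HI + d_NH₃ = 0.420 m, d_NH₃ = 0.420/(1 + 0.3649) = 0.3077 m.
d_HI = 0.420 − 0.3077 = 0.1123 m.

0.1123 m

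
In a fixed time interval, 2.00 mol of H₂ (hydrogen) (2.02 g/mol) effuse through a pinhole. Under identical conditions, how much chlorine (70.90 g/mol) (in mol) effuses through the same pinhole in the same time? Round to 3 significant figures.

Using Graham's law: rate_Cl₂/rate_H₂ = √(M_H₂/M_Cl₂) = √(2.02/70.90) = √0.02849 = 0.1688.
So the amount for Cl₂ is 2.00 × 0.1688 = 0.338 mol.

0.338 mol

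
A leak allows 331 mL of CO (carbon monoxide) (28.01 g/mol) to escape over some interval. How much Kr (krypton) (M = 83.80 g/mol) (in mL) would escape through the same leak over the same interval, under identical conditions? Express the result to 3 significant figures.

191 mL

Since effusion rate ∝ 1/√M, rate_Kr/rate_CO = √(M_CO/M_Kr) = √(28.01/83.80) = √0.3342 = 0.5781.
So the volume for Kr is 331 × 0.5781 = 191 mL.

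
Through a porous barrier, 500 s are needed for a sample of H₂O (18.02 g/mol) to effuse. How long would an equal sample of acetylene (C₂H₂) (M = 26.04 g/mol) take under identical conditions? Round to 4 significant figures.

Since effusion rate ∝ 1/√M, t_C₂H₂/t_H₂O = √(M_C₂H₂/M_H₂O) = √(26.04/18.02) = √1.445 = 1.202.
So the time for C₂H₂ is 500 × 1.202 = 601.1 s.

601.1 s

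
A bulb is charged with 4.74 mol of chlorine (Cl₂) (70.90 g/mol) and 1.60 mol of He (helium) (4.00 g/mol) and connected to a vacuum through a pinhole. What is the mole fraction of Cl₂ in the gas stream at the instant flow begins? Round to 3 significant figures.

0.413

Each component's effusion rate ∝ (its partial pressure)·(1/√M) ∝ n_i/√M_i.
So x_Cl₂ in the escaping gas = (n_Cl₂/√M_Cl₂) / Σ(n_i/√M_i)
= (4.74/√70.90) / (4.74/√70.90 + 1.60/√4.00) = 0.5629/(0.5629 + 0.8000) = 0.413.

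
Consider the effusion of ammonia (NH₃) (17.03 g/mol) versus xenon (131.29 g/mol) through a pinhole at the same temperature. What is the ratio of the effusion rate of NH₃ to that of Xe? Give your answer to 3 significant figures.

From Graham's law, rate_NH₃/rate_Xe = √(M_Xe/M_NH₃) = √(131.29/17.03) = √7.709 = 2.78.

2.78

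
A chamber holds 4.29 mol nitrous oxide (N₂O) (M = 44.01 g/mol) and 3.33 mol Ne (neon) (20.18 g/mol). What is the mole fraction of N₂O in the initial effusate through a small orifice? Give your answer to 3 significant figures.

Each component's effusion rate ∝ (its partial pressure)·(1/√M) ∝ n_i/√M_i.
So x_N₂O in the escaping gas = (n_N₂O/√M_N₂O) / Σ(n_i/√M_i)
= (4.29/√44.01) / (4.29/√44.01 + 3.33/√20.18) = 0.6467/(0.6467 + 0.7413) = 0.466.

0.466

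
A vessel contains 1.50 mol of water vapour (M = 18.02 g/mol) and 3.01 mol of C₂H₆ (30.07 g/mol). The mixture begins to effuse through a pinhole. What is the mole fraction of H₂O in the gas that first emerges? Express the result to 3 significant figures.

0.392

Effusion rate of each component ∝ n_i/√M_i (partial pressure × 1/√M).
x_H₂O(eff) = (n_H₂O/√M_H₂O) / (n_H₂O/√M_H₂O + n_C₂H₆/√M_C₂H₆)
= (1.50/√18.02) / (1.50/√18.02 + 3.01/√30.07) = 0.3534/(0.3534 + 0.5489) = 0.392.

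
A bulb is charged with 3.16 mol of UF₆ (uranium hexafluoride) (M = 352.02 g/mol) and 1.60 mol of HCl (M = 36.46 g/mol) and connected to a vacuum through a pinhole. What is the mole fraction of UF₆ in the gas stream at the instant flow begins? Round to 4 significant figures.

Each component's effusion rate ∝ (its partial pressure)·(1/√M) ∝ n_i/√M_i.
Mole fraction of UF₆ in the effusate = (n_UF₆/√M_UF₆) / (n_UF₆/√M_UF₆ + n_HCl/√M_HCl)
= (3.16/√352.02) / (3.16/√352.02 + 1.60/√36.46) = 0.1684/(0.1684 + 0.2650) = 0.3886.

0.3886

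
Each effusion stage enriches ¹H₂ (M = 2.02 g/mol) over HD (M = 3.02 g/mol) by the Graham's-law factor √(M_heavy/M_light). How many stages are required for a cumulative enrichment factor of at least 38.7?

Per stage α = (3.02/2.02)^(1/2) = 1.49505^0.5, giving ln α = 0.2011.
Need α^N ≥ 38.7 ⇒ N ≥ ln(38.7) / ln α = 3.656 / 0.2011 = 18.18.
So at least 19 stages are needed.

19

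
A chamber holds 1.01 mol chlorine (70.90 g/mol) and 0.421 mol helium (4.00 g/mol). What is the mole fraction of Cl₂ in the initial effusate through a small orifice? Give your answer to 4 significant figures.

0.3630

Effusion rate of each component ∝ n_i/√M_i (partial pressure × 1/√M).
Mole fraction of Cl₂ in the effusate = (n_Cl₂/√M_Cl₂) / (n_Cl₂/√M_Cl₂ + n_He/√M_He)
= (1.01/√70.90) / (1.01/√70.90 + 0.421/√4.00) = 0.1199/(0.1199 + 0.2105) = 0.3630.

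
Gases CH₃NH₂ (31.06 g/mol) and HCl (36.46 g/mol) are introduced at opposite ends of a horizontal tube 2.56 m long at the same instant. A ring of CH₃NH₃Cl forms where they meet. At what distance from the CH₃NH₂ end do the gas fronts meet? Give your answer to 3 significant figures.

1.33 m

Distances travelled in equal time are proportional to diffusion rates, so d_CH₃NH₂/d_HCl = √(M_HCl/M_CH₃NH₂) = √(36.46/31.06) = 1.083.
With d_CH₃NH₂ + d_HCl = 2.56 m, d_HCl = 2.56/(1 + 1.083) = 1.229 m.
d_CH₃NH₂ = 2.56 − 1.229 = 1.33 m.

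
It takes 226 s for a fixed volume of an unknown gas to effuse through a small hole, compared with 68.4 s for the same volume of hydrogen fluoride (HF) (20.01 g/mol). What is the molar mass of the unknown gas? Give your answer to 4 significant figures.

218.4 g/mol

Since effusion rate ∝ 1/√M, t_X/t_HF = √(M_X/M_HF).
226/68.4 = 3.304 = √(M_X/20.01)
M_X = 20.01 × 3.304² = 20.01 × 10.92 = 218.4 g/mol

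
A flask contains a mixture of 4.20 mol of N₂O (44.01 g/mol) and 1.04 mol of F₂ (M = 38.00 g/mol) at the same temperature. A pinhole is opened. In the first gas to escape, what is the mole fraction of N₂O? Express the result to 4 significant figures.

Rate_i ∝ x_i/√M_i (Graham's law weighted by mole fraction), so the effusate composition follows n_i/√M_i.
Mole fraction of N₂O in the effusate = (n_N₂O/√M_N₂O) / (n_N₂O/√M_N₂O + n_F₂/√M_F₂)
= (4.20/√44.01) / (4.20/√44.01 + 1.04/√38.00) = 0.6331/(0.6331 + 0.1687) = 0.7896.

0.7896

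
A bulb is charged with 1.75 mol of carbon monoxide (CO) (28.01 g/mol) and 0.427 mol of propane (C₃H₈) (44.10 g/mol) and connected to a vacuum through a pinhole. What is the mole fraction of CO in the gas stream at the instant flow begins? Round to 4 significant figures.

0.8372

The effusion rate of species i is ∝ p_i/√M_i ∝ n_i/√M_i.
x_CO(eff) = (n_CO/√M_CO) / (n_CO/√M_CO + n_C₃H₈/√M_C₃H₈)
= (1.75/√28.01) / (1.75/√28.01 + 0.427/√44.10) = 0.3307/(0.3307 + 0.06430) = 0.8372.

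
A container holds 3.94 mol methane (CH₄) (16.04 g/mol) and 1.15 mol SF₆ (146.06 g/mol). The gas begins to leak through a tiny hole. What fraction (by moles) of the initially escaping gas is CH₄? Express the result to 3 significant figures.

The effusion rate of species i is ∝ p_i/√M_i ∝ n_i/√M_i.
x_CH₄(eff) = (n_CH₄/√M_CH₄) / (n_CH₄/√M_CH₄ + n_SF₆/√M_SF₆)
= (3.94/√16.04) / (3.94/√16.04 + 1.15/√146.06) = 0.9838/(0.9838 + 0.09516) = 0.912.

0.912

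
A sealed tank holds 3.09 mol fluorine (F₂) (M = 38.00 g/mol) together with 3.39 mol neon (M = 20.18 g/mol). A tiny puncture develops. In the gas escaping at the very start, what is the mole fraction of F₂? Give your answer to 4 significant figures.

The effusion rate of species i is ∝ p_i/√M_i ∝ n_i/√M_i.
Mole fraction of F₂ in the effusate = (n_F₂/√M_F₂) / (n_F₂/√M_F₂ + n_Ne/√M_Ne)
= (3.09/√38.00) / (3.09/√38.00 + 3.39/√20.18) = 0.5013/(0.5013 + 0.7546) = 0.3991.

0.3991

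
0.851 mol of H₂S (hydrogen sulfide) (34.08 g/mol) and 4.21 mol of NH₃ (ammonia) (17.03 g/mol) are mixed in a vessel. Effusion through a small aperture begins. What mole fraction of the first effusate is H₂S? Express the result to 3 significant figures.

0.125

Rate_i ∝ x_i/√M_i (Graham's law weighted by mole fraction), so the effusate composition follows n_i/√M_i.
So x_H₂S in the escaping gas = (n_H₂S/√M_H₂S) / Σ(n_i/√M_i)
= (0.851/√34.08) / (0.851/√34.08 + 4.21/√17.03) = 0.1458/(0.1458 + 1.020) = 0.125.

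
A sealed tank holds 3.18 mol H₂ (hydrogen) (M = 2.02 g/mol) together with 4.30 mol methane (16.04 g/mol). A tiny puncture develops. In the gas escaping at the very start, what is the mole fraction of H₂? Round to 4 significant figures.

Effusion rate of each component ∝ n_i/√M_i (partial pressure × 1/√M).
Mole fraction of H₂ in the effusate = (n_H₂/√M_H₂) / (n_H₂/√M_H₂ + n_CH₄/√M_CH₄)
= (3.18/√2.02) / (3.18/√2.02 + 4.30/√16.04) = 2.237/(2.237 + 1.074) = 0.6757.

0.6757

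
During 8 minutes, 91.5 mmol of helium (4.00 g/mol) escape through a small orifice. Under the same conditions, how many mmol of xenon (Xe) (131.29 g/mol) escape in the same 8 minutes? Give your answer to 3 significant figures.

By Graham's law, rate_Xe/rate_He = √(M_He/M_Xe) = √(4.00/131.29) = √0.03047 = 0.1745.
So the amount for Xe is 91.5 × 0.1745 = 16.0 mmol.

16.0 mmol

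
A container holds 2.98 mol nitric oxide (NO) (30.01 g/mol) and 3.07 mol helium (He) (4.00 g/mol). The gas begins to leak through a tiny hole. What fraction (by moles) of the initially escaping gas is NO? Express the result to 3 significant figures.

Each component's effusion rate ∝ (its partial pressure)·(1/√M) ∝ n_i/√M_i.
Mole fraction of NO in the effusate = (n_NO/√M_NO) / (n_NO/√M_NO + n_He/√M_He)
= (2.98/√30.01) / (2.98/√30.01 + 3.07/√4.00) = 0.5440/(0.5440 + 1.535) = 0.262.

0.262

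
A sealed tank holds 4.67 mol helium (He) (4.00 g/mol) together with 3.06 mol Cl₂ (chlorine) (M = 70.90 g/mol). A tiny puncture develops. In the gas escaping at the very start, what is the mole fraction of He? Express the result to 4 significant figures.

Effusion rate of each component ∝ n_i/√M_i (partial pressure × 1/√M).
x_He(eff) = (n_He/√M_He) / (n_He/√M_He + n_Cl₂/√M_Cl₂)
= (4.67/√4.00) / (4.67/√4.00 + 3.06/√70.90) = 2.335/(2.335 + 0.3634) = 0.8653.

0.8653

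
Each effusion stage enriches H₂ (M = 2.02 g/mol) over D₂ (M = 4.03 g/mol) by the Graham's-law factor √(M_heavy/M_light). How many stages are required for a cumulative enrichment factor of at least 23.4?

Single-stage factor α = √(4.03/2.02), so ln α = ½ ln(1.99505) = 0.3453.
Need α^N ≥ 23.4 ⇒ N ≥ ln(23.4) / ln α = 3.153 / 0.3453 = 9.13.
Rounding up, N = 10 stages.

10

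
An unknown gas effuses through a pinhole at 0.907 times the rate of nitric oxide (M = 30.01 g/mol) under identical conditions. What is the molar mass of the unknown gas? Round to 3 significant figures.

By Graham's law, rate_X/rate_NO = √(M_NO/M_X).
0.907 = √(30.01/M_X)
M_X = 30.01 / 0.907² = 30.01 / 0.8226 = 36.5 g/mol

36.5 g/mol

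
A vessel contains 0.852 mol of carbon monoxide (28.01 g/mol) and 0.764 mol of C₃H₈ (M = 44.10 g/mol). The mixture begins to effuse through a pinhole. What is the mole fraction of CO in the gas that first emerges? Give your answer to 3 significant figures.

The effusion rate of species i is ∝ p_i/√M_i ∝ n_i/√M_i.
So x_CO in the escaping gas = (n_CO/√M_CO) / Σ(n_i/√M_i)
= (0.852/√28.01) / (0.852/√28.01 + 0.764/√44.10) = 0.1610/(0.1610 + 0.1150) = 0.583.

0.583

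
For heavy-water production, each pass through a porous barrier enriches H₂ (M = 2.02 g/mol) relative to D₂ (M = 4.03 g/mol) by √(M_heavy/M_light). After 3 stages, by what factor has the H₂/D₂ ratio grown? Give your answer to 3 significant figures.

Each stage multiplies the ratio by α = √(4.03/2.02), so after 3 stages the overall factor is α^3 = (4.03/2.02)^(3/2).
= 1.99505^(3/2) = 2.82.

2.82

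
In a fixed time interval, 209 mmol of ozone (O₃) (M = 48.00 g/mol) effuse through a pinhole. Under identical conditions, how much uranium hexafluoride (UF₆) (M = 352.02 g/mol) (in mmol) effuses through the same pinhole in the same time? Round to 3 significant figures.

Since effusion rate ∝ 1/√M, rate_UF₆/rate_O₃ = √(M_O₃/M_UF₆) = √(48.00/352.02) = √0.1364 = 0.3693.
So the amount for UF₆ is 209 × 0.3693 = 77.2 mmol.

77.2 mmol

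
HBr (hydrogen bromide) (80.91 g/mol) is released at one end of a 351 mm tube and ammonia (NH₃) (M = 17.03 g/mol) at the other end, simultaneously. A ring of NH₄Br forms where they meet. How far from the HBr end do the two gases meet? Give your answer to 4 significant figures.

In equal time, each gas travels a distance ∝ its rate ∝ 1/√M, so d_HBr/d_NH₃ = √(M_NH₃/M_HBr) = √(17.03/80.91) = 0.4588.
With d_HBr + d_NH₃ = 351 mm, d_NH₃ = 351/(1 + 0.4588) = 240.6 mm.
d_HBr = 351 − 240.6 = 110.4 mm.

110.4 mm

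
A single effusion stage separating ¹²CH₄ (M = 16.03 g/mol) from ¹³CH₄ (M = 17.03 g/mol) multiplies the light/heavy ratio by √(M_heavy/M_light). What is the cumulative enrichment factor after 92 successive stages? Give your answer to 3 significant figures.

The single-stage factor is √(M_heavy/M_light), so 92 stages give [√(17.03/16.03)]^92 = (17.03/16.03)^(92/2).
= 1.06238^46 = 16.2.

16.2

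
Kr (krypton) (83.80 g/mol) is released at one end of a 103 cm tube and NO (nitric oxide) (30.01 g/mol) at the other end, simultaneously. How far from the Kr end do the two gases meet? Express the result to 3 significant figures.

Distances travelled in equal time are proportional to diffusion rates, so d_Kr/d_NO = √(M_NO/M_Kr) = √(30.01/83.80) = 0.5984.
With d_Kr + d_NO = 103 cm, d_NO = 103/(1 + 0.5984) = 64.44 cm.
d_Kr = 103 − 64.44 = 38.6 cm.

38.6 cm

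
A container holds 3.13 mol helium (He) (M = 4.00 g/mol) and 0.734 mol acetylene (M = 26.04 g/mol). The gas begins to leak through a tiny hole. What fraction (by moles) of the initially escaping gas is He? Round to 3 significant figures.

Rate_i ∝ x_i/√M_i (Graham's law weighted by mole fraction), so the effusate composition follows n_i/√M_i.
So x_He in the escaping gas = (n_He/√M_He) / Σ(n_i/√M_i)
= (3.13/√4.00) / (3.13/√4.00 + 0.734/√26.04) = 1.565/(1.565 + 0.1438) = 0.916.

0.916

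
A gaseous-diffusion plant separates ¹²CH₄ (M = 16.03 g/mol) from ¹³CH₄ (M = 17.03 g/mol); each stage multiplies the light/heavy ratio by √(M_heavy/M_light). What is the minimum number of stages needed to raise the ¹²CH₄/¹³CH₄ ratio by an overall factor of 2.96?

With α = √(17.03/16.03) per stage, ln α = ½ ln(1.06238) = 0.03026.
Need α^N ≥ 2.96 ⇒ N ≥ ln(2.96) / ln α = 1.085 / 0.03026 = 35.87.
Rounding up, N = 36 stages.

36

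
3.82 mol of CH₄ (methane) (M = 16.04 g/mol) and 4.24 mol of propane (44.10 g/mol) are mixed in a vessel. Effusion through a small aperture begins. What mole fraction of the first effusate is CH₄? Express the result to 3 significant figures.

Rate_i ∝ x_i/√M_i (Graham's law weighted by mole fraction), so the effusate composition follows n_i/√M_i.
Mole fraction of CH₄ in the effusate = (n_CH₄/√M_CH₄) / (n_CH₄/√M_CH₄ + n_C₃H₈/√M_C₃H₈)
= (3.82/√16.04) / (3.82/√16.04 + 4.24/√44.10) = 0.9538/(0.9538 + 0.6385) = 0.599.

0.599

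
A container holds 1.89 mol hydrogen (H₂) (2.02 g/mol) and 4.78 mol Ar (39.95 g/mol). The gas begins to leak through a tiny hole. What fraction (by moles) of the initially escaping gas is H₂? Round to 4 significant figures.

0.6375

The effusion rate of species i is ∝ p_i/√M_i ∝ n_i/√M_i.
Mole fraction of H₂ in the effusate = (n_H₂/√M_H₂) / (n_H₂/√M_H₂ + n_Ar/√M_Ar)
= (1.89/√2.02) / (1.89/√2.02 + 4.78/√39.95) = 1.330/(1.330 + 0.7563) = 0.6375.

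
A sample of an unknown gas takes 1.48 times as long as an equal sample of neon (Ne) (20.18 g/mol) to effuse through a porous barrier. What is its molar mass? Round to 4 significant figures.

44.20 g/mol

Since effusion rate ∝ 1/√M, t_X/t_Ne = √(M_X/M_Ne).
1.48 = √(M_X/20.18)
M_X = 20.18 × 1.48² = 20.18 × 2.190 = 44.20 g/mol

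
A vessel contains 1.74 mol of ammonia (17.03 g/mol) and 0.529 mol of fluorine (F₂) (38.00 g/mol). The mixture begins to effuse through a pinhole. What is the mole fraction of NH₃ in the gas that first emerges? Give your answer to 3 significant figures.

Rate_i ∝ x_i/√M_i (Graham's law weighted by mole fraction), so the effusate composition follows n_i/√M_i.
Mole fraction of NH₃ in the effusate = (n_NH₃/√M_NH₃) / (n_NH₃/√M_NH₃ + n_F₂/√M_F₂)
= (1.74/√17.03) / (1.74/√17.03 + 0.529/√38.00) = 0.4216/(0.4216 + 0.08582) = 0.831.

0.831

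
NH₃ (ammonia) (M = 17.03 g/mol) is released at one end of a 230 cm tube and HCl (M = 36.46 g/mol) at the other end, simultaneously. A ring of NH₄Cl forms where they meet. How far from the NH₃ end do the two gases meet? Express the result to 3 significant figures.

In equal time, each gas travels a distance ∝ its rate ∝ 1/√M, so d_NH₃/d_HCl = √(M_HCl/M_NH₃) = √(36.46/17.03) = 1.463.
With d_NH₃ + d_HCl = 230 cm, d_HCl = 230/(1 + 1.463) = 93.37 cm.
d_NH₃ = 230 − 93.37 = 137 cm.

137 cm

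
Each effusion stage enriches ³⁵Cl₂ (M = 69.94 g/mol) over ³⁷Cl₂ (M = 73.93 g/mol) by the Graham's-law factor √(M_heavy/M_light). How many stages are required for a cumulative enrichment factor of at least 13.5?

Per stage α = (73.93/69.94)^(1/2) = 1.05705^0.5, giving ln α = 0.02774.
Need α^N ≥ 13.5 ⇒ N ≥ ln(13.5) / ln α = 2.603 / 0.02774 = 93.82.
Minimum whole number of stages: N = 94.

94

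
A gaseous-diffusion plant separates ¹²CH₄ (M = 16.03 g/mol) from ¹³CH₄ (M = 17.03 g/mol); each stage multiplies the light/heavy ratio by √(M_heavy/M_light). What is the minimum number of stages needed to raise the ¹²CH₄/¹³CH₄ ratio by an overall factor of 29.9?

Per stage α = (17.03/16.03)^(1/2) = 1.06238^0.5, giving ln α = 0.03026.
Need α^N ≥ 29.9 ⇒ N ≥ ln(29.9) / ln α = 3.398 / 0.03026 = 112.30.
So at least 113 stages are needed.

113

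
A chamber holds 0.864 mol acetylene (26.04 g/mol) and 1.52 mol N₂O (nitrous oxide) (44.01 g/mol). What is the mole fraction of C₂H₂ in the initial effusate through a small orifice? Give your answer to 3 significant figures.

0.425

Effusion rate of each component ∝ n_i/√M_i (partial pressure × 1/√M).
x_C₂H₂(eff) = (n_C₂H₂/√M_C₂H₂) / (n_C₂H₂/√M_C₂H₂ + n_N₂O/√M_N₂O)
= (0.864/√26.04) / (0.864/√26.04 + 1.52/√44.01) = 0.1693/(0.1693 + 0.2291) = 0.425.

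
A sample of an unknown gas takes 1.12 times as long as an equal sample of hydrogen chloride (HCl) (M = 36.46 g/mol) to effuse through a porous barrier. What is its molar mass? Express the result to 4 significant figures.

45.74 g/mol

Graham's law gives t_X/t_HCl = √(M_X/M_HCl).
1.12 = √(M_X/36.46)
M_X = 36.46 × 1.12² = 36.46 × 1.254 = 45.74 g/mol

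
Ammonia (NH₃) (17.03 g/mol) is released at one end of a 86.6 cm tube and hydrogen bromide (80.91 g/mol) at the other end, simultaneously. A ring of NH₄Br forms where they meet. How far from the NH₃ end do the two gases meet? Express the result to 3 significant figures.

59.4 cm

Distances travelled in equal time are proportional to diffusion rates, so d_NH₃/d_HBr = √(M_HBr/M_NH₃) = √(80.91/17.03) = 2.180.
With d_NH₃ + d_HBr = 86.6 cm, d_HBr = 86.6/(1 + 2.180) = 27.24 cm.
d_NH₃ = 86.6 − 27.24 = 59.4 cm.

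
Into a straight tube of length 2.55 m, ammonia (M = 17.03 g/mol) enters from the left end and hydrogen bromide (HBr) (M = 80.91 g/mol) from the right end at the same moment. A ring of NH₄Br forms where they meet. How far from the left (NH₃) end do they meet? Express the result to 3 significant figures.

The fronts meet when d_NH₃ + d_HBr = L with d_NH₃/d_HBr = √(M_HBr/M_NH₃) (Graham's law). Here √(M_HBr/M_NH₃) = √(80.91/17.03) = 2.180.
With d_NH₃ + d_HBr = 2.55 m, d_HBr = 2.55/(1 + 2.180) = 0.8020 m.
d_NH₃ = 2.55 − 0.8020 = 1.75 m.

1.75 m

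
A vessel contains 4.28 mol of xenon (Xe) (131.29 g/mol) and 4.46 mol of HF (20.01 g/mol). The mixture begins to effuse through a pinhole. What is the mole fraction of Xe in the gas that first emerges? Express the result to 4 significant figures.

0.2725

Effusion rate of each component ∝ n_i/√M_i (partial pressure × 1/√M).
So x_Xe in the escaping gas = (n_Xe/√M_Xe) / Σ(n_i/√M_i)
= (4.28/√131.29) / (4.28/√131.29 + 4.46/√20.01) = 0.3735/(0.3735 + 0.9970) = 0.2725.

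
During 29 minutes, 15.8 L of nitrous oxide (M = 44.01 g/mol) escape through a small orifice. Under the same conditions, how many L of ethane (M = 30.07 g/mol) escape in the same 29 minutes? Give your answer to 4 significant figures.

Since effusion rate ∝ 1/√M, rate_C₂H₆/rate_N₂O = √(M_N₂O/M_C₂H₆) = √(44.01/30.07) = √1.464 = 1.210.
So the volume for C₂H₆ is 15.8 × 1.210 = 19.11 L.

19.11 L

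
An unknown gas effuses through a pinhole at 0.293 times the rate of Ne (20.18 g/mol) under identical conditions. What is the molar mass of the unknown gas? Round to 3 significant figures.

Using Graham's law: rate_X/rate_Ne = √(M_Ne/M_X).
0.293 = √(20.18/M_X)
M_X = 20.18 / 0.293² = 20.18 / 0.08585 = 235 g/mol

235 g/mol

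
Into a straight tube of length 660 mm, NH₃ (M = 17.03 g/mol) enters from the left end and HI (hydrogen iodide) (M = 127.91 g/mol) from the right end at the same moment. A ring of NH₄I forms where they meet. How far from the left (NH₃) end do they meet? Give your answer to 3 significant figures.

Graham's law gives d_NH₃/d_HI = rate_NH₃/rate_HI = √(M_HI/M_NH₃) = √(127.91/17.03) = 2.741.
With d_NH₃ + d_HI = 660 mm, d_HI = 660/(1 + 2.741) = 176.4 mm.
d_NH₃ = 660 − 176.4 = 484 mm.

484 mm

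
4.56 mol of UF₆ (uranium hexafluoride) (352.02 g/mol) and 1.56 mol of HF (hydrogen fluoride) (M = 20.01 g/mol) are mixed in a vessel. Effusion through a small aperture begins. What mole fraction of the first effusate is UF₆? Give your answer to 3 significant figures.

0.411

Effusion rate of each component ∝ n_i/√M_i (partial pressure × 1/√M).
x_UF₆(eff) = (n_UF₆/√M_UF₆) / (n_UF₆/√M_UF₆ + n_HF/√M_HF)
= (4.56/√352.02) / (4.56/√352.02 + 1.56/√20.01) = 0.2430/(0.2430 + 0.3487) = 0.411.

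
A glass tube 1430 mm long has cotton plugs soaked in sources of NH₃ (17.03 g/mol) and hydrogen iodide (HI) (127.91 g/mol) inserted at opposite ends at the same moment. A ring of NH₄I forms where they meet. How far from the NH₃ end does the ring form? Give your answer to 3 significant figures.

1050 mm

Distances travelled in equal time are proportional to diffusion rates, so d_NH₃/d_HI = √(M_HI/M_NH₃) = √(127.91/17.03) = 2.741.
With d_NH₃ + d_HI = 1430 mm, d_HI = 1430/(1 + 2.741) = 382.3 mm.
d_NH₃ = 1430 − 382.3 = 1050 mm.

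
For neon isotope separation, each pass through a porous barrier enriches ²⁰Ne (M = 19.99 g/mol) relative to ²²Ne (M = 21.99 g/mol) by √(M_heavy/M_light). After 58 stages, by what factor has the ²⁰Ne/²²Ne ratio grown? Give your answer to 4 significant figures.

15.88

After 58 stages the ratio has grown by (√(21.99/19.99))^58 = (21.99/19.99)^(58/2).
= 1.10005^29 = 15.88.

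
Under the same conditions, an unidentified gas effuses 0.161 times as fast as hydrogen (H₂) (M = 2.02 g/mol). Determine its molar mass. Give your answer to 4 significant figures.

Graham's law gives rate_X/rate_H₂ = √(M_H₂/M_X).
0.161 = √(2.02/M_X)
M_X = 2.02 / 0.161² = 2.02 / 0.02592 = 77.93 g/mol

77.93 g/mol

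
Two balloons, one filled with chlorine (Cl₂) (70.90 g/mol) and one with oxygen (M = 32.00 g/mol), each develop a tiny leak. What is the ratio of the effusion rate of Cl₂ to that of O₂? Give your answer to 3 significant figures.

Graham's law gives rate_Cl₂/rate_O₂ = √(M_O₂/M_Cl₂) = √(32.00/70.90) = √0.4513 = 0.672.

0.672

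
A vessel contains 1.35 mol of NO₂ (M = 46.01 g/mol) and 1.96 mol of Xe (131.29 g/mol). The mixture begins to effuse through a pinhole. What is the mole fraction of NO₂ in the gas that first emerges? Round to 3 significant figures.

Each component's effusion rate ∝ (its partial pressure)·(1/√M) ∝ n_i/√M_i.
So x_NO₂ in the escaping gas = (n_NO₂/√M_NO₂) / Σ(n_i/√M_i)
= (1.35/√46.01) / (1.35/√46.01 + 1.96/√131.29) = 0.1990/(0.1990 + 0.1711) = 0.538.

0.538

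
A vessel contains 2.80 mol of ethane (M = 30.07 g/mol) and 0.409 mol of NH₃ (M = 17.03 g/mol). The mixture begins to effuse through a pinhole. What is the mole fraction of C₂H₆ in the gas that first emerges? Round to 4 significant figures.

0.8375

Effusion rate of each component ∝ n_i/√M_i (partial pressure × 1/√M).
Mole fraction of C₂H₆ in the effusate = (n_C₂H₆/√M_C₂H₆) / (n_C₂H₆/√M_C₂H₆ + n_NH₃/√M_NH₃)
= (2.80/√30.07) / (2.80/√30.07 + 0.409/√17.03) = 0.5106/(0.5106 + 0.09911) = 0.8375.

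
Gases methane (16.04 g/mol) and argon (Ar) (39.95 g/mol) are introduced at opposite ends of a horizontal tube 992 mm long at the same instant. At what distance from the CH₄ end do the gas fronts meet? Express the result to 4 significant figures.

607.2 mm

The fronts meet when d_CH₄ + d_Ar = L with d_CH₄/d_Ar = √(M_Ar/M_CH₄) (Graham's law). Here √(M_Ar/M_CH₄) = √(39.95/16.04) = 1.578.
With d_CH₄ + d_Ar = 992 mm, d_Ar = 992/(1 + 1.578) = 384.8 mm.
d_CH₄ = 992 − 384.8 = 607.2 mm.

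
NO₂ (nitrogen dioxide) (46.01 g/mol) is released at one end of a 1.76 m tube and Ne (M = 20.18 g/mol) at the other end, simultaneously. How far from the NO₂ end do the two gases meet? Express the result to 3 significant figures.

0.701 m

Distances travelled in equal time are proportional to diffusion rates, so d_NO₂/d_Ne = √(M_Ne/M_NO₂) = √(20.18/46.01) = 0.6623.
With d_NO₂ + d_Ne = 1.76 m, d_Ne = 1.76/(1 + 0.6623) = 1.059 m.
d_NO₂ = 1.76 − 1.059 = 0.701 m.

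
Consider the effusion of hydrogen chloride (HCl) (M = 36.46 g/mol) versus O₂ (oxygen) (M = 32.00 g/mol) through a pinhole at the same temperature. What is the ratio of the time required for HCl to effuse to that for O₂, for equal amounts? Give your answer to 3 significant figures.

Since effusion rate ∝ 1/√M, t_HCl/t_O₂ = √(M_HCl/M_O₂) = √(36.46/32.00) = √1.139 = 1.07.

1.07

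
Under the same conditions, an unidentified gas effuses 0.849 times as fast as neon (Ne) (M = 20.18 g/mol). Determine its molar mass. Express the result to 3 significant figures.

28.0 g/mol

Since effusion rate ∝ 1/√M, rate_X/rate_Ne = √(M_Ne/M_X).
0.849 = √(20.18/M_X)
M_X = 20.18 / 0.849² = 20.18 / 0.7208 = 28.0 g/mol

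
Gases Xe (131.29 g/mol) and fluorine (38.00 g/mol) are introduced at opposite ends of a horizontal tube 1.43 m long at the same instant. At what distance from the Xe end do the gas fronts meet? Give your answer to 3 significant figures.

The fronts meet when d_Xe + d_F₂ = L with d_Xe/d_F₂ = √(M_F₂/M_Xe) (Graham's law). Here √(M_F₂/M_Xe) = √(38.00/131.29) = 0.5380.
With d_Xe + d_F₂ = 1.43 m, d_F₂ = 1.43/(1 + 0.5380) = 0.9298 m.
d_Xe = 1.43 − 0.9298 = 0.500 m.

0.500 m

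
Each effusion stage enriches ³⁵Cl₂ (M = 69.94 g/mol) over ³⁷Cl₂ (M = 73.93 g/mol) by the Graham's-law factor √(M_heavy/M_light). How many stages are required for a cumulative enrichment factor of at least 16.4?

101

Single-stage factor α = √(73.93/69.94), so ln α = ½ ln(1.05705) = 0.02774.
Need α^N ≥ 16.4 ⇒ N ≥ ln(16.4) / ln α = 2.797 / 0.02774 = 100.84.
Rounding up, N = 101 stages.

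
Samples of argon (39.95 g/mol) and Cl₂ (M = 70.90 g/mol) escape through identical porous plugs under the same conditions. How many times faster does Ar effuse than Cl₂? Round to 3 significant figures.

By Graham's law, rate_Ar/rate_Cl₂ = √(M_Cl₂/M_Ar) = √(70.90/39.95) = √1.775 = 1.33.

1.33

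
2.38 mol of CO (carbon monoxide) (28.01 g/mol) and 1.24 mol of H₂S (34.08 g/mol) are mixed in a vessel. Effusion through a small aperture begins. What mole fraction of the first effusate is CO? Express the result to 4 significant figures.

0.6792

The effusion rate of species i is ∝ p_i/√M_i ∝ n_i/√M_i.
So x_CO in the escaping gas = (n_CO/√M_CO) / Σ(n_i/√M_i)
= (2.38/√28.01) / (2.38/√28.01 + 1.24/√34.08) = 0.4497/(0.4497 + 0.2124) = 0.6792.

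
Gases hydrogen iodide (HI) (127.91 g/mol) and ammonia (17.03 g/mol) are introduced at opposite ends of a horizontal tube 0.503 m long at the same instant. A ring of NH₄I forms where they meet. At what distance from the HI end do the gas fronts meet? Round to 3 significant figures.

0.134 m

In equal time, each gas travels a distance ∝ its rate ∝ 1/√M, so d_HI/d_NH₃ = √(M_NH₃/M_HI) = √(17.03/127.91) = 0.3649.
With d_HI + d_NH₃ = 0.503 m, d_NH₃ = 0.503/(1 + 0.3649) = 0.3685 m.
d_HI = 0.503 − 0.3685 = 0.134 m.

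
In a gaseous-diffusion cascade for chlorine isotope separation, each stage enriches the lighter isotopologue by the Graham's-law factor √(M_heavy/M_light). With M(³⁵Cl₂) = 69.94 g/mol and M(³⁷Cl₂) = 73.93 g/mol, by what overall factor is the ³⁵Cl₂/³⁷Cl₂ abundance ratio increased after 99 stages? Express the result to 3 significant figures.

15.6

After 99 stages the ratio has grown by (√(73.93/69.94))^99 = (73.93/69.94)^(99/2).
= 1.05705^(99/2) = 15.6.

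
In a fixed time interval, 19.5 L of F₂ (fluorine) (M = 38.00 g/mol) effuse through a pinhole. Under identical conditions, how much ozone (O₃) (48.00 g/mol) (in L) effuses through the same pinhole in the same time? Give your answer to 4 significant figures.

17.35 L

Graham's law gives rate_O₃/rate_F₂ = √(M_F₂/M_O₃) = √(38.00/48.00) = √0.7917 = 0.8898.
So the volume for O₃ is 19.5 × 0.8898 = 17.35 L.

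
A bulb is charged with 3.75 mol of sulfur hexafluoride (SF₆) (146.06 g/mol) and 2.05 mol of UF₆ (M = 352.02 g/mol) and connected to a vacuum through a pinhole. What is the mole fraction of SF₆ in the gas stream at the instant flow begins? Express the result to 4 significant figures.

0.7396

Effusion rate of each component ∝ n_i/√M_i (partial pressure × 1/√M).
So x_SF₆ in the escaping gas = (n_SF₆/√M_SF₆) / Σ(n_i/√M_i)
= (3.75/√146.06) / (3.75/√146.06 + 2.05/√352.02) = 0.3103/(0.3103 + 0.1093) = 0.7396.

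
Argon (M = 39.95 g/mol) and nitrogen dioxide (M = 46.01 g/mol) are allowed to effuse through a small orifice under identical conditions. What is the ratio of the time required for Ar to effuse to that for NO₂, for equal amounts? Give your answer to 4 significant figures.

0.9318

Since effusion rate ∝ 1/√M, t_Ar/t_NO₂ = √(M_Ar/M_NO₂) = √(39.95/46.01) = √0.8683 = 0.9318.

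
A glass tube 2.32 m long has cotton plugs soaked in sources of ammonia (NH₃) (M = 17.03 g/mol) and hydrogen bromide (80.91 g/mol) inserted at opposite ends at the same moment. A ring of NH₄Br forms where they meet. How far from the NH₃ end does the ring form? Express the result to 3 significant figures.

1.59 m

In equal time, each gas travels a distance ∝ its rate ∝ 1/√M, so d_NH₃/d_HBr = √(M_HBr/M_NH₃) = √(80.91/17.03) = 2.180.
With d_NH₃ + d_HBr = 2.32 m, d_HBr = 2.32/(1 + 2.180) = 0.7296 m.
d_NH₃ = 2.32 − 0.7296 = 1.59 m.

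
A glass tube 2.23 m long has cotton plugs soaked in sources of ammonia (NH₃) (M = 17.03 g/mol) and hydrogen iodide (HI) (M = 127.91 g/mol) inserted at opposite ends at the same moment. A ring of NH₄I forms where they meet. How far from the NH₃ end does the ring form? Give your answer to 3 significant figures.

1.63 m

Distances travelled in equal time are proportional to diffusion rates, so d_NH₃/d_HI = √(M_HI/M_NH₃) = √(127.91/17.03) = 2.741.
With d_NH₃ + d_HI = 2.23 m, d_HI = 2.23/(1 + 2.741) = 0.5962 m.
d_NH₃ = 2.23 − 0.5962 = 1.63 m.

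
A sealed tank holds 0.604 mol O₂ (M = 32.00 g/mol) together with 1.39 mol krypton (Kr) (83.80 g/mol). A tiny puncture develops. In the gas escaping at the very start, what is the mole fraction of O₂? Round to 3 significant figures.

Effusion rate of each component ∝ n_i/√M_i (partial pressure × 1/√M).
Mole fraction of O₂ in the effusate = (n_O₂/√M_O₂) / (n_O₂/√M_O₂ + n_Kr/√M_Kr)
= (0.604/√32.00) / (0.604/√32.00 + 1.39/√83.80) = 0.1068/(0.1068 + 0.1518) = 0.413.

0.413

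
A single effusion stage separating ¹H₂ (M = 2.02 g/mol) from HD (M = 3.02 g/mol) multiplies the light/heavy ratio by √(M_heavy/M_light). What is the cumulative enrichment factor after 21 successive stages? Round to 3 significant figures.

68.2

The single-stage factor is √(M_heavy/M_light), so 21 stages give [√(3.02/2.02)]^21 = (3.02/2.02)^(21/2).
= 1.49505^(21/2) = 68.2.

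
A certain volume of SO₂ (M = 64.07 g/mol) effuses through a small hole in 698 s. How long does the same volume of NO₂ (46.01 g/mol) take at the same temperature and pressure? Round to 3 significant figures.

Graham's law gives t_NO₂/t_SO₂ = √(M_NO₂/M_SO₂) = √(46.01/64.07) = √0.7181 = 0.8474.
So the time for NO₂ is 698 × 0.8474 = 591 s.

591 s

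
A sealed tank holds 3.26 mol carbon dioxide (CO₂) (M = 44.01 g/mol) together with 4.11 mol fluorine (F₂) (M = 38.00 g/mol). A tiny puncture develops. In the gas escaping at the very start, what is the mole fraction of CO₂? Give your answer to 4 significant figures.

The effusion rate of species i is ∝ p_i/√M_i ∝ n_i/√M_i.
Mole fraction of CO₂ in the effusate = (n_CO₂/√M_CO₂) / (n_CO₂/√M_CO₂ + n_F₂/√M_F₂)
= (3.26/√44.01) / (3.26/√44.01 + 4.11/√38.00) = 0.4914/(0.4914 + 0.6667) = 0.4243.

0.4243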